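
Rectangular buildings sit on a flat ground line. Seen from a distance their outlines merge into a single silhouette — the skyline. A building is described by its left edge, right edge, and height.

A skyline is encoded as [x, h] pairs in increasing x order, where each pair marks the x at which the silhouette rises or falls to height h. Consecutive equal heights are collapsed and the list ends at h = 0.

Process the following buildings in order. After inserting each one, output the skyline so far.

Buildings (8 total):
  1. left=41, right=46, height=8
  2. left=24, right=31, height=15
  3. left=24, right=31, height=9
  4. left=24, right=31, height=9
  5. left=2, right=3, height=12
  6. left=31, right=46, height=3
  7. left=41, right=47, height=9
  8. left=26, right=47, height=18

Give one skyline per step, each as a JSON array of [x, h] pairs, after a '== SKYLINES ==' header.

== SKYLINES ==
[[41,8],[46,0]]
[[24,15],[31,0],[41,8],[46,0]]
[[24,15],[31,0],[41,8],[46,0]]
[[24,15],[31,0],[41,8],[46,0]]
[[2,12],[3,0],[24,15],[31,0],[41,8],[46,0]]
[[2,12],[3,0],[24,15],[31,3],[41,8],[46,0]]
[[2,12],[3,0],[24,15],[31,3],[41,9],[47,0]]
[[2,12],[3,0],[24,15],[26,18],[47,0]]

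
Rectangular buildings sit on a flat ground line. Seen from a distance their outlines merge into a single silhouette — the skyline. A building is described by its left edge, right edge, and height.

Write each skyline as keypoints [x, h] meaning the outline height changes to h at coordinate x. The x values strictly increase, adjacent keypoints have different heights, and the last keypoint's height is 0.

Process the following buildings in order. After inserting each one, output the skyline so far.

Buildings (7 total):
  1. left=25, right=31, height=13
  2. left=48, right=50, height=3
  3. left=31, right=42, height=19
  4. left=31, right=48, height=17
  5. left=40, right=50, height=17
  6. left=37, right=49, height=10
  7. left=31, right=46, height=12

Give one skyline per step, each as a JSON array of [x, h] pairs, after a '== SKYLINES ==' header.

== SKYLINES ==
[[25,13],[31,0]]
[[25,13],[31,0],[48,3],[50,0]]
[[25,13],[31,19],[42,0],[48,3],[50,0]]
[[25,13],[31,19],[42,17],[48,3],[50,0]]
[[25,13],[31,19],[42,17],[50,0]]
[[25,13],[31,19],[42,17],[50,0]]
[[25,13],[31,19],[42,17],[50,0]]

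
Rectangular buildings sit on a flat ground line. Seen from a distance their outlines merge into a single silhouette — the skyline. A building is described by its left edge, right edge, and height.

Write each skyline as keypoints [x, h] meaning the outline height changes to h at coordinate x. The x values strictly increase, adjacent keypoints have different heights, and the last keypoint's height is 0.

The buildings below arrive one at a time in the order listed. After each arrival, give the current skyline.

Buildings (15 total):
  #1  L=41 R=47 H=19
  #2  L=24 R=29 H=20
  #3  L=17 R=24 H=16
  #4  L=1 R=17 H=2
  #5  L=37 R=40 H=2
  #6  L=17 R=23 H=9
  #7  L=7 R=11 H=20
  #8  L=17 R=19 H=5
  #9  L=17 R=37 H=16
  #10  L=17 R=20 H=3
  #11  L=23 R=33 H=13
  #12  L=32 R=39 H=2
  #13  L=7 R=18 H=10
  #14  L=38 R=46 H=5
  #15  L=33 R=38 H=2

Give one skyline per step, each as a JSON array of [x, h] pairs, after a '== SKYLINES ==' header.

== SKYLINES ==
[[41,19],[47,0]]
[[24,20],[29,0],[41,19],[47,0]]
[[17,16],[24,20],[29,0],[41,19],[47,0]]
[[1,2],[17,16],[24,20],[29,0],[41,19],[47,0]]
[[1,2],[17,16],[24,20],[29,0],[37,2],[40,0],[41,19],[47,0]]
[[1,2],[17,16],[24,20],[29,0],[37,2],[40,0],[41,19],[47,0]]
[[1,2],[7,20],[11,2],[17,16],[24,20],[29,0],[37,2],[40,0],[41,19],[47,0]]
[[1,2],[7,20],[11,2],[17,16],[24,20],[29,0],[37,2],[40,0],[41,19],[47,0]]
[[1,2],[7,20],[11,2],[17,16],[24,20],[29,16],[37,2],[40,0],[41,19],[47,0]]
[[1,2],[7,20],[11,2],[17,16],[24,20],[29,16],[37,2],[40,0],[41,19],[47,0]]
[[1,2],[7,20],[11,2],[17,16],[24,20],[29,16],[37,2],[40,0],[41,19],[47,0]]
[[1,2],[7,20],[11,2],[17,16],[24,20],[29,16],[37,2],[40,0],[41,19],[47,0]]
[[1,2],[7,20],[11,10],[17,16],[24,20],[29,16],[37,2],[40,0],[41,19],[47,0]]
[[1,2],[7,20],[11,10],[17,16],[24,20],[29,16],[37,2],[38,5],[41,19],[47,0]]
[[1,2],[7,20],[11,10],[17,16],[24,20],[29,16],[37,2],[38,5],[41,19],[47,0]]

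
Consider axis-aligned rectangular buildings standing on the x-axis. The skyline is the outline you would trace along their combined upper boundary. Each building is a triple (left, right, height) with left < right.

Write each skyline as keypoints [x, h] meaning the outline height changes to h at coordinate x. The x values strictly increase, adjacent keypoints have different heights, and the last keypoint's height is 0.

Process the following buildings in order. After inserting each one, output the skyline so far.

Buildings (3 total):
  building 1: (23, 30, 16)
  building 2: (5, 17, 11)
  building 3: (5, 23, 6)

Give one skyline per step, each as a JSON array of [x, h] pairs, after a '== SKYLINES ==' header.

== SKYLINES ==
[[23,16],[30,0]]
[[5,11],[17,0],[23,16],[30,0]]
[[5,11],[17,6],[23,16],[30,0]]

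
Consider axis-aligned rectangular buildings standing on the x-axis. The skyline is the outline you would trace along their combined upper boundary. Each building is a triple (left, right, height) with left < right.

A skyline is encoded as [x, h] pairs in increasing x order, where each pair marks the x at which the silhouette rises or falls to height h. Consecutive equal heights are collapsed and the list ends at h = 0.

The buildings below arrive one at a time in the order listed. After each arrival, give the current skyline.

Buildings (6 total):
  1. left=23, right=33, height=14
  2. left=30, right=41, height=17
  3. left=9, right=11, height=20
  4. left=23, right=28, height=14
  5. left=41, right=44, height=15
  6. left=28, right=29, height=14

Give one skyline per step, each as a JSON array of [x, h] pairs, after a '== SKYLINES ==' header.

== SKYLINES ==
[[23,14],[33,0]]
[[23,14],[30,17],[41,0]]
[[9,20],[11,0],[23,14],[30,17],[41,0]]
[[9,20],[11,0],[23,14],[30,17],[41,0]]
[[9,20],[11,0],[23,14],[30,17],[41,15],[44,0]]
[[9,20],[11,0],[23,14],[30,17],[41,15],[44,0]]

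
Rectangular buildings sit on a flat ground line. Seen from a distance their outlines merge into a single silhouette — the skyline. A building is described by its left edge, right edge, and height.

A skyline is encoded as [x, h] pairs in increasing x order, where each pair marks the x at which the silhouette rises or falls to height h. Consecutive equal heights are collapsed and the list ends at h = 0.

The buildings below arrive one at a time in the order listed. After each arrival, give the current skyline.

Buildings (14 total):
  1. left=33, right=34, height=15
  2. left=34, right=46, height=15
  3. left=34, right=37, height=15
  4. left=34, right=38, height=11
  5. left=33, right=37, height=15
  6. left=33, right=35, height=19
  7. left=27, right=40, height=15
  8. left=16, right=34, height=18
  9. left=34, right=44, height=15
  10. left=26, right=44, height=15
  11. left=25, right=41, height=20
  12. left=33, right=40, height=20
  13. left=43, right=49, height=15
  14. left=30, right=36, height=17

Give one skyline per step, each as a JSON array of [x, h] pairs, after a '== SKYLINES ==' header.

== SKYLINES ==
[[33,15],[34,0]]
[[33,15],[46,0]]
[[33,15],[46,0]]
[[33,15],[46,0]]
[[33,15],[46,0]]
[[33,19],[35,15],[46,0]]
[[27,15],[33,19],[35,15],[46,0]]
[[16,18],[33,19],[35,15],[46,0]]
[[16,18],[33,19],[35,15],[46,0]]
[[16,18],[33,19],[35,15],[46,0]]
[[16,18],[25,20],[41,15],[46,0]]
[[16,18],[25,20],[41,15],[46,0]]
[[16,18],[25,20],[41,15],[49,0]]
[[16,18],[25,20],[41,15],[49,0]]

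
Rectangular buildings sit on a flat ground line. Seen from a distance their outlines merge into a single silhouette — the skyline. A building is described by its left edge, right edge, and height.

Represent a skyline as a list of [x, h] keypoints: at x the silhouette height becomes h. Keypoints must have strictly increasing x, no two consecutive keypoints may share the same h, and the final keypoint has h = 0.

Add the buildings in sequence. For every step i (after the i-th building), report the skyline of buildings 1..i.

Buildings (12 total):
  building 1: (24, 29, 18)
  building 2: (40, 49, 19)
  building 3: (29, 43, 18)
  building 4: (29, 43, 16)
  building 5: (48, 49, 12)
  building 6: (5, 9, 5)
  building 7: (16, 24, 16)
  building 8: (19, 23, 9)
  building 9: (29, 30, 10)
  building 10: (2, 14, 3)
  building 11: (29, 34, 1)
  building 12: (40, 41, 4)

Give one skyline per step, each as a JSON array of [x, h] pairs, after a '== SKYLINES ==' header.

== SKYLINES ==
[[24,18],[29,0]]
[[24,18],[29,0],[40,19],[49,0]]
[[24,18],[40,19],[49,0]]
[[24,18],[40,19],[49,0]]
[[24,18],[40,19],[49,0]]
[[5,5],[9,0],[24,18],[40,19],[49,0]]
[[5,5],[9,0],[16,16],[24,18],[40,19],[49,0]]
[[5,5],[9,0],[16,16],[24,18],[40,19],[49,0]]
[[5,5],[9,0],[16,16],[24,18],[40,19],[49,0]]
[[2,3],[5,5],[9,3],[14,0],[16,16],[24,18],[40,19],[49,0]]
[[2,3],[5,5],[9,3],[14,0],[16,16],[24,18],[40,19],[49,0]]
[[2,3],[5,5],[9,3],[14,0],[16,16],[24,18],[40,19],[49,0]]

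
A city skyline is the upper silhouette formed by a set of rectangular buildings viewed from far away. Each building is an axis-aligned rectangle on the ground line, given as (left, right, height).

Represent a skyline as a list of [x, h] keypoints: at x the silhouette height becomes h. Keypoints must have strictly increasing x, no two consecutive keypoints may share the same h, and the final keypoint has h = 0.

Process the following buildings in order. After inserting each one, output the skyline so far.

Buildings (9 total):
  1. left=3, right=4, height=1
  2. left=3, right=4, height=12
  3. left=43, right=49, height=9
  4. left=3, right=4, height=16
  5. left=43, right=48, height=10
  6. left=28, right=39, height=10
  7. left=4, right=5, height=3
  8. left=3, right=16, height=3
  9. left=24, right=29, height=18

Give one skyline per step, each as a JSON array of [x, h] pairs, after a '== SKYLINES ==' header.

== SKYLINES ==
[[3,1],[4,0]]
[[3,12],[4,0]]
[[3,12],[4,0],[43,9],[49,0]]
[[3,16],[4,0],[43,9],[49,0]]
[[3,16],[4,0],[43,10],[48,9],[49,0]]
[[3,16],[4,0],[28,10],[39,0],[43,10],[48,9],[49,0]]
[[3,16],[4,3],[5,0],[28,10],[39,0],[43,10],[48,9],[49,0]]
[[3,16],[4,3],[16,0],[28,10],[39,0],[43,10],[48,9],[49,0]]
[[3,16],[4,3],[16,0],[24,18],[29,10],[39,0],[43,10],[48,9],[49,0]]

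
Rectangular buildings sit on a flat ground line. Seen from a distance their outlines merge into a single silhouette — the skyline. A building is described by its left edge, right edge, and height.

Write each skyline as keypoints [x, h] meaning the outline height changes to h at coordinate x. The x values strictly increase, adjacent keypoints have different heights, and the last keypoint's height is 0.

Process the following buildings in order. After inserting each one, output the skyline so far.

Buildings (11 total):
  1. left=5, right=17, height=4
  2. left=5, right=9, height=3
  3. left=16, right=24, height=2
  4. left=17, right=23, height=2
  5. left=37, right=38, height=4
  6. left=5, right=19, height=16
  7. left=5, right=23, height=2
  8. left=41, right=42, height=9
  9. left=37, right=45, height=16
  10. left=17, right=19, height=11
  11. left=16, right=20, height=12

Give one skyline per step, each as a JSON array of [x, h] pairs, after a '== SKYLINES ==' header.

== SKYLINES ==
[[5,4],[17,0]]
[[5,4],[17,0]]
[[5,4],[17,2],[24,0]]
[[5,4],[17,2],[24,0]]
[[5,4],[17,2],[24,0],[37,4],[38,0]]
[[5,16],[19,2],[24,0],[37,4],[38,0]]
[[5,16],[19,2],[24,0],[37,4],[38,0]]
[[5,16],[19,2],[24,0],[37,4],[38,0],[41,9],[42,0]]
[[5,16],[19,2],[24,0],[37,16],[45,0]]
[[5,16],[19,2],[24,0],[37,16],[45,0]]
[[5,16],[19,12],[20,2],[24,0],[37,16],[45,0]]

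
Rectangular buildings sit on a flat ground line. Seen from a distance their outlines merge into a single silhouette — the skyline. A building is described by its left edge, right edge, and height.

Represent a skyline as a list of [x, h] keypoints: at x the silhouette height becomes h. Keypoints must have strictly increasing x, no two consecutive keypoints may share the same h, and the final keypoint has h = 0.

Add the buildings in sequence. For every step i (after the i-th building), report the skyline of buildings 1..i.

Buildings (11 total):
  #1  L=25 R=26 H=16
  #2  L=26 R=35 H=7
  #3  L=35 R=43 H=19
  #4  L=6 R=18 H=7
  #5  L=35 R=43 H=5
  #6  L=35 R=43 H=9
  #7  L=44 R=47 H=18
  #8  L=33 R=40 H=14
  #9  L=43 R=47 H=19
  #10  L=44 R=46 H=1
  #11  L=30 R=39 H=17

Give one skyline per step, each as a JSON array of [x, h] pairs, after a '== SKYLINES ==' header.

== SKYLINES ==
[[25,16],[26,0]]
[[25,16],[26,7],[35,0]]
[[25,16],[26,7],[35,19],[43,0]]
[[6,7],[18,0],[25,16],[26,7],[35,19],[43,0]]
[[6,7],[18,0],[25,16],[26,7],[35,19],[43,0]]
[[6,7],[18,0],[25,16],[26,7],[35,19],[43,0]]
[[6,7],[18,0],[25,16],[26,7],[35,19],[43,0],[44,18],[47,0]]
[[6,7],[18,0],[25,16],[26,7],[33,14],[35,19],[43,0],[44,18],[47,0]]
[[6,7],[18,0],[25,16],[26,7],[33,14],[35,19],[47,0]]
[[6,7],[18,0],[25,16],[26,7],[33,14],[35,19],[47,0]]
[[6,7],[18,0],[25,16],[26,7],[30,17],[35,19],[47,0]]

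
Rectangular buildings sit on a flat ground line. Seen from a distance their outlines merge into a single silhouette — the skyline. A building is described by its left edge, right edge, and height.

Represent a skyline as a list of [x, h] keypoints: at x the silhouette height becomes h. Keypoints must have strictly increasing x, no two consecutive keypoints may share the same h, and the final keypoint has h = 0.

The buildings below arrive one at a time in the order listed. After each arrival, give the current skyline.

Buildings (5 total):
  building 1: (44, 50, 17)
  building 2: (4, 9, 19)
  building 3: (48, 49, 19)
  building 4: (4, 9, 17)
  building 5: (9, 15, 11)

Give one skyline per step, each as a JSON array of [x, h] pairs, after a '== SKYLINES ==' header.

== SKYLINES ==
[[44,17],[50,0]]
[[4,19],[9,0],[44,17],[50,0]]
[[4,19],[9,0],[44,17],[48,19],[49,17],[50,0]]
[[4,19],[9,0],[44,17],[48,19],[49,17],[50,0]]
[[4,19],[9,11],[15,0],[44,17],[48,19],[49,17],[50,0]]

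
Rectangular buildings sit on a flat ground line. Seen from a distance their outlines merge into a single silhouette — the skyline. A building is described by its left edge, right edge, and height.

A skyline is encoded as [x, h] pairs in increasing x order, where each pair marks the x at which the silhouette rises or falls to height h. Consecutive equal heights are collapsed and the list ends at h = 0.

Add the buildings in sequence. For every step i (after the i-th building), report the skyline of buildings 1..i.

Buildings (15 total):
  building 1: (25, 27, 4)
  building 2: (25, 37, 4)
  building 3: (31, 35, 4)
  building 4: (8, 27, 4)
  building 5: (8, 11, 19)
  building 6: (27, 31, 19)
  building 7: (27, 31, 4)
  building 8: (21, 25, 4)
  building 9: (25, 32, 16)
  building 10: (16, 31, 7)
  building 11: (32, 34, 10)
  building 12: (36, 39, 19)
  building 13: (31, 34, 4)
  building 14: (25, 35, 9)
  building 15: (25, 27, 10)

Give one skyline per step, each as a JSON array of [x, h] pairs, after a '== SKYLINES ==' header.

== SKYLINES ==
[[25,4],[27,0]]
[[25,4],[37,0]]
[[25,4],[37,0]]
[[8,4],[37,0]]
[[8,19],[11,4],[37,0]]
[[8,19],[11,4],[27,19],[31,4],[37,0]]
[[8,19],[11,4],[27,19],[31,4],[37,0]]
[[8,19],[11,4],[27,19],[31,4],[37,0]]
[[8,19],[11,4],[25,16],[27,19],[31,16],[32,4],[37,0]]
[[8,19],[11,4],[16,7],[25,16],[27,19],[31,16],[32,4],[37,0]]
[[8,19],[11,4],[16,7],[25,16],[27,19],[31,16],[32,10],[34,4],[37,0]]
[[8,19],[11,4],[16,7],[25,16],[27,19],[31,16],[32,10],[34,4],[36,19],[39,0]]
[[8,19],[11,4],[16,7],[25,16],[27,19],[31,16],[32,10],[34,4],[36,19],[39,0]]
[[8,19],[11,4],[16,7],[25,16],[27,19],[31,16],[32,10],[34,9],[35,4],[36,19],[39,0]]
[[8,19],[11,4],[16,7],[25,16],[27,19],[31,16],[32,10],[34,9],[35,4],[36,19],[39,0]]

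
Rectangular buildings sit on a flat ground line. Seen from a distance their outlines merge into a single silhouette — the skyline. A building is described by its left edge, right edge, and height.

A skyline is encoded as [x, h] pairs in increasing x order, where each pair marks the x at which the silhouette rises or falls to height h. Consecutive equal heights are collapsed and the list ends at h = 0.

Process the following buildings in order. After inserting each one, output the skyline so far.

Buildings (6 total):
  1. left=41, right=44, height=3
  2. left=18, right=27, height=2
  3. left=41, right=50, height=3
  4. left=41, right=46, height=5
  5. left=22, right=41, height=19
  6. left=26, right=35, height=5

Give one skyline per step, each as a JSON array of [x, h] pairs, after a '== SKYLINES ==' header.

== SKYLINES ==
[[41,3],[44,0]]
[[18,2],[27,0],[41,3],[44,0]]
[[18,2],[27,0],[41,3],[50,0]]
[[18,2],[27,0],[41,5],[46,3],[50,0]]
[[18,2],[22,19],[41,5],[46,3],[50,0]]
[[18,2],[22,19],[41,5],[46,3],[50,0]]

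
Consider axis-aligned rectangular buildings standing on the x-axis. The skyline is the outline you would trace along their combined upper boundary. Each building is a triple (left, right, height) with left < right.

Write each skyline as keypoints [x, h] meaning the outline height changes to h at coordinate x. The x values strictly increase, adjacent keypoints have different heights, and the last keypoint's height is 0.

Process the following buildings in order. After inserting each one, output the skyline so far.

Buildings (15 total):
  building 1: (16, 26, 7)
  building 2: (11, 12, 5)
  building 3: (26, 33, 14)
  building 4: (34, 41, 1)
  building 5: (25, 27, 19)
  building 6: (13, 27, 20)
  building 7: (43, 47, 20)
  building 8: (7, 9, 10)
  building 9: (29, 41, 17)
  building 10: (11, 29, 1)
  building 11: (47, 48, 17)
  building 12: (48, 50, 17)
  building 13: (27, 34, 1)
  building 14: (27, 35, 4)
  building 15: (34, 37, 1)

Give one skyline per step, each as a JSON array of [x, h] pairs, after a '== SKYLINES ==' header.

== SKYLINES ==
[[16,7],[26,0]]
[[11,5],[12,0],[16,7],[26,0]]
[[11,5],[12,0],[16,7],[26,14],[33,0]]
[[11,5],[12,0],[16,7],[26,14],[33,0],[34,1],[41,0]]
[[11,5],[12,0],[16,7],[25,19],[27,14],[33,0],[34,1],[41,0]]
[[11,5],[12,0],[13,20],[27,14],[33,0],[34,1],[41,0]]
[[11,5],[12,0],[13,20],[27,14],[33,0],[34,1],[41,0],[43,20],[47,0]]
[[7,10],[9,0],[11,5],[12,0],[13,20],[27,14],[33,0],[34,1],[41,0],[43,20],[47,0]]
[[7,10],[9,0],[11,5],[12,0],[13,20],[27,14],[29,17],[41,0],[43,20],[47,0]]
[[7,10],[9,0],[11,5],[12,1],[13,20],[27,14],[29,17],[41,0],[43,20],[47,0]]
[[7,10],[9,0],[11,5],[12,1],[13,20],[27,14],[29,17],[41,0],[43,20],[47,17],[48,0]]
[[7,10],[9,0],[11,5],[12,1],[13,20],[27,14],[29,17],[41,0],[43,20],[47,17],[50,0]]
[[7,10],[9,0],[11,5],[12,1],[13,20],[27,14],[29,17],[41,0],[43,20],[47,17],[50,0]]
[[7,10],[9,0],[11,5],[12,1],[13,20],[27,14],[29,17],[41,0],[43,20],[47,17],[50,0]]
[[7,10],[9,0],[11,5],[12,1],[13,20],[27,14],[29,17],[41,0],[43,20],[47,17],[50,0]]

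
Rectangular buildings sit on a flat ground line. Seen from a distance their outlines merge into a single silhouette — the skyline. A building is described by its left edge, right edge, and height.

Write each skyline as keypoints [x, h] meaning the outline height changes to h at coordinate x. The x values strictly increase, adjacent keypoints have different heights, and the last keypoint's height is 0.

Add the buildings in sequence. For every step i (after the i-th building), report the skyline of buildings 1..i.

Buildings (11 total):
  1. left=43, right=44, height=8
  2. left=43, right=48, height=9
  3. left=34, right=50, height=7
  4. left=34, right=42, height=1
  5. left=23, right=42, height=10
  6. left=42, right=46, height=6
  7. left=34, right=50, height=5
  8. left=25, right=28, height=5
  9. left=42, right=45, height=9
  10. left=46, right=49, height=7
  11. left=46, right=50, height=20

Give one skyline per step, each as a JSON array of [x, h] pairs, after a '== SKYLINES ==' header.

== SKYLINES ==
[[43,8],[44,0]]
[[43,9],[48,0]]
[[34,7],[43,9],[48,7],[50,0]]
[[34,7],[43,9],[48,7],[50,0]]
[[23,10],[42,7],[43,9],[48,7],[50,0]]
[[23,10],[42,7],[43,9],[48,7],[50,0]]
[[23,10],[42,7],[43,9],[48,7],[50,0]]
[[23,10],[42,7],[43,9],[48,7],[50,0]]
[[23,10],[42,9],[48,7],[50,0]]
[[23,10],[42,9],[48,7],[50,0]]
[[23,10],[42,9],[46,20],[50,0]]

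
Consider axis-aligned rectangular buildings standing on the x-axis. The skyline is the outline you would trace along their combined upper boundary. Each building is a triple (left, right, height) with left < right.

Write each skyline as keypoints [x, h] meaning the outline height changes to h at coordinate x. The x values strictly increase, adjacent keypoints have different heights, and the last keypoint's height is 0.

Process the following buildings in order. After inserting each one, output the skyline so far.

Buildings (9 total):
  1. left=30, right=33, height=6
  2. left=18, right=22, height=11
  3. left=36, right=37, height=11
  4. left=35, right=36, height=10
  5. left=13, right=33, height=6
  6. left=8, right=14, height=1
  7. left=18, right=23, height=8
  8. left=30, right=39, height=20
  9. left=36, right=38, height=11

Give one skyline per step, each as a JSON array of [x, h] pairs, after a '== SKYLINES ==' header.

== SKYLINES ==
[[30,6],[33,0]]
[[18,11],[22,0],[30,6],[33,0]]
[[18,11],[22,0],[30,6],[33,0],[36,11],[37,0]]
[[18,11],[22,0],[30,6],[33,0],[35,10],[36,11],[37,0]]
[[13,6],[18,11],[22,6],[33,0],[35,10],[36,11],[37,0]]
[[8,1],[13,6],[18,11],[22,6],[33,0],[35,10],[36,11],[37,0]]
[[8,1],[13,6],[18,11],[22,8],[23,6],[33,0],[35,10],[36,11],[37,0]]
[[8,1],[13,6],[18,11],[22,8],[23,6],[30,20],[39,0]]
[[8,1],[13,6],[18,11],[22,8],[23,6],[30,20],[39,0]]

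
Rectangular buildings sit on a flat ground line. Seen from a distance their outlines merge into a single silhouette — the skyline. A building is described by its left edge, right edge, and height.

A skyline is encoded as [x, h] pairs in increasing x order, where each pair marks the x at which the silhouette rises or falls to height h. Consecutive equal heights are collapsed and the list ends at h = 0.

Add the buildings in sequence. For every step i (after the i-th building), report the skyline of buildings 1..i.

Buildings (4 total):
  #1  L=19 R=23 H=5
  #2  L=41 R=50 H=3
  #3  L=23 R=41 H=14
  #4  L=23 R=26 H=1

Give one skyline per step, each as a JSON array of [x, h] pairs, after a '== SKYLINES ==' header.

== SKYLINES ==
[[19,5],[23,0]]
[[19,5],[23,0],[41,3],[50,0]]
[[19,5],[23,14],[41,3],[50,0]]
[[19,5],[23,14],[41,3],[50,0]]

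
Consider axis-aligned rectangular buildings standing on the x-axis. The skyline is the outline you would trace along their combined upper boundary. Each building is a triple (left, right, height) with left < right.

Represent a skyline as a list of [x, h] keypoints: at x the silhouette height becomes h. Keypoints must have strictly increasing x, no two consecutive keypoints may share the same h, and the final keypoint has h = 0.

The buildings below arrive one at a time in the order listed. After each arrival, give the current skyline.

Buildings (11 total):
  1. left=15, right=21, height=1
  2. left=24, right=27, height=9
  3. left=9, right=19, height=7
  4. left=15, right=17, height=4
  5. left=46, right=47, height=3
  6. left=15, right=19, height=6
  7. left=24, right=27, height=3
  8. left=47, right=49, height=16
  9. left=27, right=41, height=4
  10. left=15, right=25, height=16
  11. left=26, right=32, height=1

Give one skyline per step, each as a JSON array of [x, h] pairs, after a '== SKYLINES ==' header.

== SKYLINES ==
[[15,1],[21,0]]
[[15,1],[21,0],[24,9],[27,0]]
[[9,7],[19,1],[21,0],[24,9],[27,0]]
[[9,7],[19,1],[21,0],[24,9],[27,0]]
[[9,7],[19,1],[21,0],[24,9],[27,0],[46,3],[47,0]]
[[9,7],[19,1],[21,0],[24,9],[27,0],[46,3],[47,0]]
[[9,7],[19,1],[21,0],[24,9],[27,0],[46,3],[47,0]]
[[9,7],[19,1],[21,0],[24,9],[27,0],[46,3],[47,16],[49,0]]
[[9,7],[19,1],[21,0],[24,9],[27,4],[41,0],[46,3],[47,16],[49,0]]
[[9,7],[15,16],[25,9],[27,4],[41,0],[46,3],[47,16],[49,0]]
[[9,7],[15,16],[25,9],[27,4],[41,0],[46,3],[47,16],[49,0]]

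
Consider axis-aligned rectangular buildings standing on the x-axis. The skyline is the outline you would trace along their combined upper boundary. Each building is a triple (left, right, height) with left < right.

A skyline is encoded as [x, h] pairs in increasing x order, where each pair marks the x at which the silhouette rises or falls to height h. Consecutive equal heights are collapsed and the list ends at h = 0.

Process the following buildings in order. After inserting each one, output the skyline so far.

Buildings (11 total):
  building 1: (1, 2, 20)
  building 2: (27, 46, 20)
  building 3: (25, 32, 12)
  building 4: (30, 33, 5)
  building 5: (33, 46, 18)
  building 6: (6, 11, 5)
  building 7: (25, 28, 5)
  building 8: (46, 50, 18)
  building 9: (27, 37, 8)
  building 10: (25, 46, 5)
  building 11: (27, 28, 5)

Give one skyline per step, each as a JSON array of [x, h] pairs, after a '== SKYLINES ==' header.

== SKYLINES ==
[[1,20],[2,0]]
[[1,20],[2,0],[27,20],[46,0]]
[[1,20],[2,0],[25,12],[27,20],[46,0]]
[[1,20],[2,0],[25,12],[27,20],[46,0]]
[[1,20],[2,0],[25,12],[27,20],[46,0]]
[[1,20],[2,0],[6,5],[11,0],[25,12],[27,20],[46,0]]
[[1,20],[2,0],[6,5],[11,0],[25,12],[27,20],[46,0]]
[[1,20],[2,0],[6,5],[11,0],[25,12],[27,20],[46,18],[50,0]]
[[1,20],[2,0],[6,5],[11,0],[25,12],[27,20],[46,18],[50,0]]
[[1,20],[2,0],[6,5],[11,0],[25,12],[27,20],[46,18],[50,0]]
[[1,20],[2,0],[6,5],[11,0],[25,12],[27,20],[46,18],[50,0]]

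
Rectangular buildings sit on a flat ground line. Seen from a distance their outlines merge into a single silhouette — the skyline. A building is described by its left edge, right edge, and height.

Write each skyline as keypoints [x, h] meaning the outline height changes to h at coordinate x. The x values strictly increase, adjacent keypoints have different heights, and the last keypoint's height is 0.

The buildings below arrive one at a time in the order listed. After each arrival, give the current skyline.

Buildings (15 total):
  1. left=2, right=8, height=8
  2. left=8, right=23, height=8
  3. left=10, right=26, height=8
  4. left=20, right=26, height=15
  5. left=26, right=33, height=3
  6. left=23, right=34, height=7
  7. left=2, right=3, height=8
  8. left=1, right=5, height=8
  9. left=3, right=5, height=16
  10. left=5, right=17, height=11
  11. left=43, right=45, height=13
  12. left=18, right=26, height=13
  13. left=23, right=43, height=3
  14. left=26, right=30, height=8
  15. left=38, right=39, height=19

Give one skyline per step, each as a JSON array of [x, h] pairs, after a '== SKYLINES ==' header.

== SKYLINES ==
[[2,8],[8,0]]
[[2,8],[23,0]]
[[2,8],[26,0]]
[[2,8],[20,15],[26,0]]
[[2,8],[20,15],[26,3],[33,0]]
[[2,8],[20,15],[26,7],[34,0]]
[[2,8],[20,15],[26,7],[34,0]]
[[1,8],[20,15],[26,7],[34,0]]
[[1,8],[3,16],[5,8],[20,15],[26,7],[34,0]]
[[1,8],[3,16],[5,11],[17,8],[20,15],[26,7],[34,0]]
[[1,8],[3,16],[5,11],[17,8],[20,15],[26,7],[34,0],[43,13],[45,0]]
[[1,8],[3,16],[5,11],[17,8],[18,13],[20,15],[26,7],[34,0],[43,13],[45,0]]
[[1,8],[3,16],[5,11],[17,8],[18,13],[20,15],[26,7],[34,3],[43,13],[45,0]]
[[1,8],[3,16],[5,11],[17,8],[18,13],[20,15],[26,8],[30,7],[34,3],[43,13],[45,0]]
[[1,8],[3,16],[5,11],[17,8],[18,13],[20,15],[26,8],[30,7],[34,3],[38,19],[39,3],[43,13],[45,0]]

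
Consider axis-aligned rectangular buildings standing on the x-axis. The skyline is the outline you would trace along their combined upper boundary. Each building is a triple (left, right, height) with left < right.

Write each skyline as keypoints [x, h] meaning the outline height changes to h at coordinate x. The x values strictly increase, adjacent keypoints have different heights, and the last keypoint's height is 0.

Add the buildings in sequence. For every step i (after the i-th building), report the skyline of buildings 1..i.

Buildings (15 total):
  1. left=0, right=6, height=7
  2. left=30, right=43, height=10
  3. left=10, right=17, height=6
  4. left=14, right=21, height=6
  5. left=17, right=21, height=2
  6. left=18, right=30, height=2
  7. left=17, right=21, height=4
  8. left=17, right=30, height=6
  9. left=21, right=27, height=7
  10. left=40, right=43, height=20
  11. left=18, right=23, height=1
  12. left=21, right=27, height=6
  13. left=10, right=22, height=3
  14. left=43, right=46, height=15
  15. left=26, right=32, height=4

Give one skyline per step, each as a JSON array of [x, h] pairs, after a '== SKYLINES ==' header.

== SKYLINES ==
[[0,7],[6,0]]
[[0,7],[6,0],[30,10],[43,0]]
[[0,7],[6,0],[10,6],[17,0],[30,10],[43,0]]
[[0,7],[6,0],[10,6],[21,0],[30,10],[43,0]]
[[0,7],[6,0],[10,6],[21,0],[30,10],[43,0]]
[[0,7],[6,0],[10,6],[21,2],[30,10],[43,0]]
[[0,7],[6,0],[10,6],[21,2],[30,10],[43,0]]
[[0,7],[6,0],[10,6],[30,10],[43,0]]
[[0,7],[6,0],[10,6],[21,7],[27,6],[30,10],[43,0]]
[[0,7],[6,0],[10,6],[21,7],[27,6],[30,10],[40,20],[43,0]]
[[0,7],[6,0],[10,6],[21,7],[27,6],[30,10],[40,20],[43,0]]
[[0,7],[6,0],[10,6],[21,7],[27,6],[30,10],[40,20],[43,0]]
[[0,7],[6,0],[10,6],[21,7],[27,6],[30,10],[40,20],[43,0]]
[[0,7],[6,0],[10,6],[21,7],[27,6],[30,10],[40,20],[43,15],[46,0]]
[[0,7],[6,0],[10,6],[21,7],[27,6],[30,10],[40,20],[43,15],[46,0]]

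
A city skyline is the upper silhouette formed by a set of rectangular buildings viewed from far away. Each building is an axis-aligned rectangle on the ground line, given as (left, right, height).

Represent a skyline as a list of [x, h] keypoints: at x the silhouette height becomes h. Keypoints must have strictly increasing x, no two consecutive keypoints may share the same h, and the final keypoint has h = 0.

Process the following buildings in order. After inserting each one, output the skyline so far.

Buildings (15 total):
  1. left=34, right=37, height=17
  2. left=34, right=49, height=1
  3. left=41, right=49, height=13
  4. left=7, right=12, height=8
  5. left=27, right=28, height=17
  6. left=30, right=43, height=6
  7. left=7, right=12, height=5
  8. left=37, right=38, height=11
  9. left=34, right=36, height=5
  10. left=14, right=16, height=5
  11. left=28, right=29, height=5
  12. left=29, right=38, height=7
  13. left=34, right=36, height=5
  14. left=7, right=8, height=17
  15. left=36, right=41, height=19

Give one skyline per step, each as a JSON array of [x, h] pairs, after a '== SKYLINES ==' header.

== SKYLINES ==
[[34,17],[37,0]]
[[34,17],[37,1],[49,0]]
[[34,17],[37,1],[41,13],[49,0]]
[[7,8],[12,0],[34,17],[37,1],[41,13],[49,0]]
[[7,8],[12,0],[27,17],[28,0],[34,17],[37,1],[41,13],[49,0]]
[[7,8],[12,0],[27,17],[28,0],[30,6],[34,17],[37,6],[41,13],[49,0]]
[[7,8],[12,0],[27,17],[28,0],[30,6],[34,17],[37,6],[41,13],[49,0]]
[[7,8],[12,0],[27,17],[28,0],[30,6],[34,17],[37,11],[38,6],[41,13],[49,0]]
[[7,8],[12,0],[27,17],[28,0],[30,6],[34,17],[37,11],[38,6],[41,13],[49,0]]
[[7,8],[12,0],[14,5],[16,0],[27,17],[28,0],[30,6],[34,17],[37,11],[38,6],[41,13],[49,0]]
[[7,8],[12,0],[14,5],[16,0],[27,17],[28,5],[29,0],[30,6],[34,17],[37,11],[38,6],[41,13],[49,0]]
[[7,8],[12,0],[14,5],[16,0],[27,17],[28,5],[29,7],[34,17],[37,11],[38,6],[41,13],[49,0]]
[[7,8],[12,0],[14,5],[16,0],[27,17],[28,5],[29,7],[34,17],[37,11],[38,6],[41,13],[49,0]]
[[7,17],[8,8],[12,0],[14,5],[16,0],[27,17],[28,5],[29,7],[34,17],[37,11],[38,6],[41,13],[49,0]]
[[7,17],[8,8],[12,0],[14,5],[16,0],[27,17],[28,5],[29,7],[34,17],[36,19],[41,13],[49,0]]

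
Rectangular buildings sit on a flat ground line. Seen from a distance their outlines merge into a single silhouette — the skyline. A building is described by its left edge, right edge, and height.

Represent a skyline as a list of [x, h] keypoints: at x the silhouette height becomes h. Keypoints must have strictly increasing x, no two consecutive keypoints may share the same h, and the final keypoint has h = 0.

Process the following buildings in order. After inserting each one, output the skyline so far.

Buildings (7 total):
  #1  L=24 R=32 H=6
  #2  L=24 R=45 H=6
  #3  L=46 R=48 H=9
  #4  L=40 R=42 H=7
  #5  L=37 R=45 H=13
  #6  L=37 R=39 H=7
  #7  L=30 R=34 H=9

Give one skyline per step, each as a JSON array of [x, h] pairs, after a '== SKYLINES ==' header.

== SKYLINES ==
[[24,6],[32,0]]
[[24,6],[45,0]]
[[24,6],[45,0],[46,9],[48,0]]
[[24,6],[40,7],[42,6],[45,0],[46,9],[48,0]]
[[24,6],[37,13],[45,0],[46,9],[48,0]]
[[24,6],[37,13],[45,0],[46,9],[48,0]]
[[24,6],[30,9],[34,6],[37,13],[45,0],[46,9],[48,0]]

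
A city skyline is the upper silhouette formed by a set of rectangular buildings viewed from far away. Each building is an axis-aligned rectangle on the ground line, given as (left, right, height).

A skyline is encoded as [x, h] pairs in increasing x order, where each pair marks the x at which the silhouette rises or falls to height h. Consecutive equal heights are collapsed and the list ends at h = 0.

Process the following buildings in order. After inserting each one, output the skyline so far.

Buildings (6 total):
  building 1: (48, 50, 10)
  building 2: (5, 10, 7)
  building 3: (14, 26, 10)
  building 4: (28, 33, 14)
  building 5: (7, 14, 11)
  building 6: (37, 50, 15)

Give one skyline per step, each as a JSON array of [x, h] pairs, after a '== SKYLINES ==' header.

== SKYLINES ==
[[48,10],[50,0]]
[[5,7],[10,0],[48,10],[50,0]]
[[5,7],[10,0],[14,10],[26,0],[48,10],[50,0]]
[[5,7],[10,0],[14,10],[26,0],[28,14],[33,0],[48,10],[50,0]]
[[5,7],[7,11],[14,10],[26,0],[28,14],[33,0],[48,10],[50,0]]
[[5,7],[7,11],[14,10],[26,0],[28,14],[33,0],[37,15],[50,0]]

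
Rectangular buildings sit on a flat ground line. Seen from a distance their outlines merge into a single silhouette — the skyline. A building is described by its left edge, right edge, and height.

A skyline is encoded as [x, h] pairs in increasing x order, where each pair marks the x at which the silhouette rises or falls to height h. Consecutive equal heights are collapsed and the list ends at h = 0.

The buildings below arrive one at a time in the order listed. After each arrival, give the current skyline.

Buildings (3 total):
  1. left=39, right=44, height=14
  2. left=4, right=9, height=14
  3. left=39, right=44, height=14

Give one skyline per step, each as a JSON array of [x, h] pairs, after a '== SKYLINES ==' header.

== SKYLINES ==
[[39,14],[44,0]]
[[4,14],[9,0],[39,14],[44,0]]
[[4,14],[9,0],[39,14],[44,0]]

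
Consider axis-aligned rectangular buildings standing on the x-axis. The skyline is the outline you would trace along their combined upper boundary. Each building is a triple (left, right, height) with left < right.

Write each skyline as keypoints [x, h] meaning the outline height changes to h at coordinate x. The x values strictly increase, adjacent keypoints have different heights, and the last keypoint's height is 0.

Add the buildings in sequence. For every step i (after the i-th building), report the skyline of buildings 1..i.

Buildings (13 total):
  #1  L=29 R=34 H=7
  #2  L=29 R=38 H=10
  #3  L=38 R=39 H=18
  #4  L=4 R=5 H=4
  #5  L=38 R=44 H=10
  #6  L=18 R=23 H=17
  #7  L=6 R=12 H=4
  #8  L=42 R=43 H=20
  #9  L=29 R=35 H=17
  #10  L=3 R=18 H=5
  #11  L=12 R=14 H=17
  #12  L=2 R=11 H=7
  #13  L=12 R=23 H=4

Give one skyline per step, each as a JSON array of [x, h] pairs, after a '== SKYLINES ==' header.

== SKYLINES ==
[[29,7],[34,0]]
[[29,10],[38,0]]
[[29,10],[38,18],[39,0]]
[[4,4],[5,0],[29,10],[38,18],[39,0]]
[[4,4],[5,0],[29,10],[38,18],[39,10],[44,0]]
[[4,4],[5,0],[18,17],[23,0],[29,10],[38,18],[39,10],[44,0]]
[[4,4],[5,0],[6,4],[12,0],[18,17],[23,0],[29,10],[38,18],[39,10],[44,0]]
[[4,4],[5,0],[6,4],[12,0],[18,17],[23,0],[29,10],[38,18],[39,10],[42,20],[43,10],[44,0]]
[[4,4],[5,0],[6,4],[12,0],[18,17],[23,0],[29,17],[35,10],[38,18],[39,10],[42,20],[43,10],[44,0]]
[[3,5],[18,17],[23,0],[29,17],[35,10],[38,18],[39,10],[42,20],[43,10],[44,0]]
[[3,5],[12,17],[14,5],[18,17],[23,0],[29,17],[35,10],[38,18],[39,10],[42,20],[43,10],[44,0]]
[[2,7],[11,5],[12,17],[14,5],[18,17],[23,0],[29,17],[35,10],[38,18],[39,10],[42,20],[43,10],[44,0]]
[[2,7],[11,5],[12,17],[14,5],[18,17],[23,0],[29,17],[35,10],[38,18],[39,10],[42,20],[43,10],[44,0]]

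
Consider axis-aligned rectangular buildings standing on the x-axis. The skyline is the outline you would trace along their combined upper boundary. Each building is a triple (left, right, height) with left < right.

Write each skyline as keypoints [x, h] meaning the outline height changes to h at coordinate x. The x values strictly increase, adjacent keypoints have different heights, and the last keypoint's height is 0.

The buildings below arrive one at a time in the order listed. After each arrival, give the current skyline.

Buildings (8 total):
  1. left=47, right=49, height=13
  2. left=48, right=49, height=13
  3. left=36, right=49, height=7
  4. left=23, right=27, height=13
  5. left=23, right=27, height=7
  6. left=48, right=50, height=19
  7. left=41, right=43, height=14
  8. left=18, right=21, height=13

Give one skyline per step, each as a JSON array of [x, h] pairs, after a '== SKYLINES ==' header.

== SKYLINES ==
[[47,13],[49,0]]
[[47,13],[49,0]]
[[36,7],[47,13],[49,0]]
[[23,13],[27,0],[36,7],[47,13],[49,0]]
[[23,13],[27,0],[36,7],[47,13],[49,0]]
[[23,13],[27,0],[36,7],[47,13],[48,19],[50,0]]
[[23,13],[27,0],[36,7],[41,14],[43,7],[47,13],[48,19],[50,0]]
[[18,13],[21,0],[23,13],[27,0],[36,7],[41,14],[43,7],[47,13],[48,19],[50,0]]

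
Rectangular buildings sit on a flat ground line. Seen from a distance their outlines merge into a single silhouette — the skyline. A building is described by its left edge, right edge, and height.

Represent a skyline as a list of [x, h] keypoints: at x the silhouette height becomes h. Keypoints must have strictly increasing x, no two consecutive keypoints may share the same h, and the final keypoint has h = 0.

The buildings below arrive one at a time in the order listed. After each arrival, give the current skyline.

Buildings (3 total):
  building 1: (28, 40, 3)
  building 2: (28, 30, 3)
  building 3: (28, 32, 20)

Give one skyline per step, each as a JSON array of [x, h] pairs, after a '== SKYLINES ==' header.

== SKYLINES ==
[[28,3],[40,0]]
[[28,3],[40,0]]
[[28,20],[32,3],[40,0]]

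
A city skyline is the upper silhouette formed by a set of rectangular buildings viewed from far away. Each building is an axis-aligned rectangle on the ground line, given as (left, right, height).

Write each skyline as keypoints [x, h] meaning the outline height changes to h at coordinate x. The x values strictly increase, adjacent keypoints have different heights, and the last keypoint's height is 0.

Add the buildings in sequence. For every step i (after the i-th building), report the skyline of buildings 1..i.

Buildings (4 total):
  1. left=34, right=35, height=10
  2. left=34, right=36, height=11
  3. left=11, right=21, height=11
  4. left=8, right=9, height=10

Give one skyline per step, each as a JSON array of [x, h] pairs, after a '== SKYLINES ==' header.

== SKYLINES ==
[[34,10],[35,0]]
[[34,11],[36,0]]
[[11,11],[21,0],[34,11],[36,0]]
[[8,10],[9,0],[11,11],[21,0],[34,11],[36,0]]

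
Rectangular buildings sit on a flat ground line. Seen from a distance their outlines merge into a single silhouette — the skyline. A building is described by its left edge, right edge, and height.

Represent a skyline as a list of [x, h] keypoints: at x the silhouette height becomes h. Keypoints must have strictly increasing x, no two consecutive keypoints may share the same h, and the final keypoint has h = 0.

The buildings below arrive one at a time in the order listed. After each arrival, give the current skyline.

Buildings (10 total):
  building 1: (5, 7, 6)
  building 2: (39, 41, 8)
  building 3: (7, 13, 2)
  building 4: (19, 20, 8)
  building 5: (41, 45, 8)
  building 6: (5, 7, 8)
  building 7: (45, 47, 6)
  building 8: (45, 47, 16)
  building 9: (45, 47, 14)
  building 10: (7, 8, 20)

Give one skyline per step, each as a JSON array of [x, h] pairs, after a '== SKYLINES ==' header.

== SKYLINES ==
[[5,6],[7,0]]
[[5,6],[7,0],[39,8],[41,0]]
[[5,6],[7,2],[13,0],[39,8],[41,0]]
[[5,6],[7,2],[13,0],[19,8],[20,0],[39,8],[41,0]]
[[5,6],[7,2],[13,0],[19,8],[20,0],[39,8],[45,0]]
[[5,8],[7,2],[13,0],[19,8],[20,0],[39,8],[45,0]]
[[5,8],[7,2],[13,0],[19,8],[20,0],[39,8],[45,6],[47,0]]
[[5,8],[7,2],[13,0],[19,8],[20,0],[39,8],[45,16],[47,0]]
[[5,8],[7,2],[13,0],[19,8],[20,0],[39,8],[45,16],[47,0]]
[[5,8],[7,20],[8,2],[13,0],[19,8],[20,0],[39,8],[45,16],[47,0]]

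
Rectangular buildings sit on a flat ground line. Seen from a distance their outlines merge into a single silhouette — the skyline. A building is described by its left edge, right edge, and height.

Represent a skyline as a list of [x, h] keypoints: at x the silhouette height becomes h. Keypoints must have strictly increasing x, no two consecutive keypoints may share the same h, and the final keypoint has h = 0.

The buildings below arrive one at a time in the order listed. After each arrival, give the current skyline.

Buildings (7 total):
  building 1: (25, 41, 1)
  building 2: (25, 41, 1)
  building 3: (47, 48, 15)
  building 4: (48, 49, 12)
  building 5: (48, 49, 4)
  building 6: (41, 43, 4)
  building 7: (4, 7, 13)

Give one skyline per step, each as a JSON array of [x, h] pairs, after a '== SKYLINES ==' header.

== SKYLINES ==
[[25,1],[41,0]]
[[25,1],[41,0]]
[[25,1],[41,0],[47,15],[48,0]]
[[25,1],[41,0],[47,15],[48,12],[49,0]]
[[25,1],[41,0],[47,15],[48,12],[49,0]]
[[25,1],[41,4],[43,0],[47,15],[48,12],[49,0]]
[[4,13],[7,0],[25,1],[41,4],[43,0],[47,15],[48,12],[49,0]]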